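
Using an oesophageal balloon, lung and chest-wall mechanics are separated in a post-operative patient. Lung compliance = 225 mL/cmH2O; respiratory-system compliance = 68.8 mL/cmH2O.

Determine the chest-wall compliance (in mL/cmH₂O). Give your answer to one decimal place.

1/Ccw = 1/Crs − 1/CL.
1/Ccw = 1/68.8 − 1/225 = 0.01009.
Ccw = 99.108 mL/cmH2O.

99.1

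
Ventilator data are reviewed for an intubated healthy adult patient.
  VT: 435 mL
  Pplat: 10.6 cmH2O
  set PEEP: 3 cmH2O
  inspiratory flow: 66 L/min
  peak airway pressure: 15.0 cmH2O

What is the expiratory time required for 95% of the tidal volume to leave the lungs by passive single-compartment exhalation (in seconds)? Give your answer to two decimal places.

Flow: 66 L/min ÷ 60 = 1.1 L/s.
R = (PIP − Pplat)/V̇ = (15.0 − 10.6) / 1.1 = 4.4/1.1 = 4.0 cmH2O·s/L.
C = Vt/(Pplat − PEEP) = 435.0 / (10.6 − 3) = 435.0/7.6 = 57.237 mL/cmH2O.
τ = R × C = 4.0 × 0.05724 L/cmH2O = 0.229 s.
t = −τ·ln(1 − 0.95) = −0.229·ln(0.05) = 0.686 s.

0.69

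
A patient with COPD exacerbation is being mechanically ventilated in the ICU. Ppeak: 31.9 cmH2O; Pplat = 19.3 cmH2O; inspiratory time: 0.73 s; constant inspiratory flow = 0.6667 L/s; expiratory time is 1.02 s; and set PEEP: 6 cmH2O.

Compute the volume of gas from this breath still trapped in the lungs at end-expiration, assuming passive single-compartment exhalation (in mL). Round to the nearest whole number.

111

Vt = flow × Ti = 0.6667 L/s × 0.73 s × 1000 mL/L = 486.69 mL.
R = (PIP − Pplat)/V̇ = (31.9 − 19.3) / 0.6667 = 12.6/0.6667 = 18.899 cmH2O·s/L.
C = Vt/(Pplat − PEEP) = 486.69 / (19.3 − 6) = 486.69/13.3 = 36.593 mL/cmH2O.
τ = R × C = 18.899 × 0.03659 L/cmH2O = 0.6915 s.
Fraction remaining = e^(−Te/τ) = e^(−1.02/0.6915) = 0.2288.
Trapped volume = 486.69 × 0.2288 = 111.35 mL.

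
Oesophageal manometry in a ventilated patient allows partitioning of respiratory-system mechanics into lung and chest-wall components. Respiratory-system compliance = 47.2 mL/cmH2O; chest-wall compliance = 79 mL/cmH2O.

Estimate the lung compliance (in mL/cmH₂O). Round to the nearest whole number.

1/CL = 1/Crs − 1/Ccw.
1/CL = 1/47.2 − 1/79 = 0.008528.
CL = 117.26 mL/cmH2O.

117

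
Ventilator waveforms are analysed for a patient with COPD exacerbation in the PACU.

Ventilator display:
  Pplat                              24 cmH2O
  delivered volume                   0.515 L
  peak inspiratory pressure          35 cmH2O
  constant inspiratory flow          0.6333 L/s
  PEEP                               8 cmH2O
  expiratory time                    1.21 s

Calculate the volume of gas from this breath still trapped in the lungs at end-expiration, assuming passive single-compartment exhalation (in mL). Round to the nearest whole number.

R = (PIP − Pplat)/V̇ = (35 − 24) / 0.6333 = 11.0/0.6333 = 17.369 cmH2O·s/L.
C = Vt/(Pplat − PEEP) = 515.0 / (24 − 8) = 515.0/16.0 = 32.188 mL/cmH2O.
τ = R × C = 17.369 × 0.03219 L/cmH2O = 0.5591 s.
Fraction remaining = e^(−Te/τ) = e^(−1.21/0.5591) = 0.1148.
Trapped volume = 515.0 × 0.1148 = 59.122 mL.

59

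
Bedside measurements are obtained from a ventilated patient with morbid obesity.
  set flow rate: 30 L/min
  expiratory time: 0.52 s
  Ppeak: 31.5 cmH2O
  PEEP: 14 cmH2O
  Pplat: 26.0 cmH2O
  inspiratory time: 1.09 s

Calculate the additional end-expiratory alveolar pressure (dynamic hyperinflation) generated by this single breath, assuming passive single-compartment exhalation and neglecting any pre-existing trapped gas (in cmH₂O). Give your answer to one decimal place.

Flow: 30 L/min ÷ 60 = 0.5 L/s.
Vt = flow × Ti = 0.5 L/s × 1.09 s × 1000 mL/L = 545.0 mL.
R = (PIP − Pplat)/V̇ = (31.5 − 26.0) / 0.5 = 5.5/0.5 = 11.0 cmH2O·s/L.
C = Vt/(Pplat − PEEP) = 545.0 / (26.0 − 14) = 545.0/12.0 = 45.417 mL/cmH2O.
τ = R × C = 11.0 × 0.04542 L/cmH2O = 0.4996 s.
Fraction remaining = e^(−Te/τ) = e^(−0.52/0.4996) = 0.3532; trapped volume = 545.0 × 0.3532 = 192.49 mL.
Additional alveolar pressure from trapping ≈ V_trapped / C = 192.49 / 45.417 = 4.238 cmH2O.

4.2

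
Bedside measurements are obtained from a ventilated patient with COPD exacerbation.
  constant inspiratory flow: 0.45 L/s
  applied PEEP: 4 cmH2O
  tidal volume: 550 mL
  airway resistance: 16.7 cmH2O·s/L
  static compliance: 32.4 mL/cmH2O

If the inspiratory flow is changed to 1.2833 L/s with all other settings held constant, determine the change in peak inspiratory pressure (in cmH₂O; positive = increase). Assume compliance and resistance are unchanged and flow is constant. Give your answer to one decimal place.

13.9

PIP = Vt/C + R·V̇ + PEEP (constant-flow equation of motion).
Only the resistive term changes: ΔPIP = R × ΔV̇ = 16.7 × (1.2833 − 0.45) = 16.7 × 0.8333 = 13.916 cmH2O.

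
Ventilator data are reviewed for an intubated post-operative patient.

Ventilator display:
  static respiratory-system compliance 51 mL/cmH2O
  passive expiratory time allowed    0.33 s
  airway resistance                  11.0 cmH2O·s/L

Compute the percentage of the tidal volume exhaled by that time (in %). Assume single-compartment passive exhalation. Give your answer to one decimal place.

44.5

τ = R × C = 11.0 × 51 mL/cmH2O = 11.0 × 0.051 L/cmH2O = 0.561 s.
Passive exhalation: V(t)/V₀ = e^(−t/τ) = e^(−0.33/0.561) = 0.5553.
Fraction exhaled = 1 − 0.5553 = 0.4447 → 44.47%.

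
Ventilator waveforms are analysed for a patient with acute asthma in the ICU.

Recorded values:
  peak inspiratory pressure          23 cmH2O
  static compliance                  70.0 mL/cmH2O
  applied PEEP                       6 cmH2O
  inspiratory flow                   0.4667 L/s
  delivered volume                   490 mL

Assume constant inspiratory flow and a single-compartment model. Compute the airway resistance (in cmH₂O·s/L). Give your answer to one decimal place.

Equation of motion (constant flow): PIP = Vt/C + R·V̇ + PEEP.
R·V̇ = PIP − Vt/C − PEEP = 23 − 490/70.0 − 6 = 23 − 7.0 − 6 = 10.0 cmH2O.
R = 10.0 / 0.4667 = 21.427 cmH2O·s/L.

21.4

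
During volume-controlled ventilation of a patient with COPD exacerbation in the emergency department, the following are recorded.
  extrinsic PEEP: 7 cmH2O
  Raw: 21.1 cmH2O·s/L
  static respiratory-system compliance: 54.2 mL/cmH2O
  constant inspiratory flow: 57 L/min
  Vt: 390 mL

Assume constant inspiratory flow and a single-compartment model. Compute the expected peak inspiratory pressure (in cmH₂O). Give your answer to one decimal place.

34.2

Flow: 57 L/min ÷ 60 = 0.95 L/s.
Equation of motion (constant flow): PIP = Vt/C + R·V̇ + PEEP.
PIP = 390/54.2 + 21.1×0.95 + 7 = 7.196 + 20.045 + 7 = 34.241 cmH2O.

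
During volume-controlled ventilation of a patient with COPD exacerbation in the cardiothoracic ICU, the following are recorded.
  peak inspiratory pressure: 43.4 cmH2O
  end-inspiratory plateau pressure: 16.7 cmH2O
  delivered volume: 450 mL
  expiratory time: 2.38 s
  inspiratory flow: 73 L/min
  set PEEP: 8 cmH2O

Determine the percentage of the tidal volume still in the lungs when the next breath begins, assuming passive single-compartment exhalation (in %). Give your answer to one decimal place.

12.3

Flow: 73 L/min ÷ 60 = 1.2167 L/s.
R = (PIP − Pplat)/V̇ = (43.4 − 16.7) / 1.2167 = 26.7/1.2167 = 21.945 cmH2O·s/L.
C = Vt/(Pplat − PEEP) = 450.0 / (16.7 − 8) = 450.0/8.7 = 51.724 mL/cmH2O.
τ = R × C = 21.945 × 0.05172 L/cmH2O = 1.135 s.
Fraction remaining at end-expiration = e^(−Te/τ) = e^(−2.38/1.135) = 0.1228 → 12.28%.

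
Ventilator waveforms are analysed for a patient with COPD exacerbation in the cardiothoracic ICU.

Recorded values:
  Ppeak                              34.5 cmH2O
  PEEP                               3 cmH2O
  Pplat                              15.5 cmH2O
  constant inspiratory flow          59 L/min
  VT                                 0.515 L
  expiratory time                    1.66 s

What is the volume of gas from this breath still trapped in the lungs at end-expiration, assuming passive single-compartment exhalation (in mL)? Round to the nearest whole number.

64

Flow: 59 L/min ÷ 60 = 0.9833 L/s.
R = (PIP − Pplat)/V̇ = (34.5 − 15.5) / 0.9833 = 19.0/0.9833 = 19.323 cmH2O·s/L.
C = Vt/(Pplat − PEEP) = 515.0 / (15.5 − 3) = 515.0/12.5 = 41.2 mL/cmH2O.
τ = R × C = 19.323 × 0.0412 L/cmH2O = 0.7961 s.
Fraction remaining = e^(−Te/τ) = e^(−1.66/0.7961) = 0.1243.
Trapped volume = 515.0 × 0.1243 = 64.015 mL.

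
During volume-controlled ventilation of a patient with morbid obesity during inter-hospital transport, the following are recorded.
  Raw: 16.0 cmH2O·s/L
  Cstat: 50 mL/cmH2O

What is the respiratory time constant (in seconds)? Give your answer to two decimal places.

0.80

τ = R × C = 16.0 × 50 mL/cmH2O = 16.0 × 0.050 L/cmH2O = 0.8 s.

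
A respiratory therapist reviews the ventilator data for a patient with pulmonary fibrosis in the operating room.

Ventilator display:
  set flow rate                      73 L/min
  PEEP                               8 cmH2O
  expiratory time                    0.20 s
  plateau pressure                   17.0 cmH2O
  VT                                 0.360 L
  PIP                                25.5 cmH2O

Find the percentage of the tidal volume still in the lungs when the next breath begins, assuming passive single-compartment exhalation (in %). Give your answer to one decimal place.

48.9

Flow: 73 L/min ÷ 60 = 1.2167 L/s.
R = (PIP − Pplat)/V̇ = (25.5 − 17.0) / 1.2167 = 8.5/1.2167 = 6.986 cmH2O·s/L.
C = Vt/(Pplat − PEEP) = 360.0 / (17.0 − 8) = 360.0/9.0 = 40.0 mL/cmH2O.
τ = R × C = 6.986 × 0.04 L/cmH2O = 0.2794 s.
Fraction remaining at end-expiration = e^(−Te/τ) = e^(−0.20/0.2794) = 0.4888 → 48.88%.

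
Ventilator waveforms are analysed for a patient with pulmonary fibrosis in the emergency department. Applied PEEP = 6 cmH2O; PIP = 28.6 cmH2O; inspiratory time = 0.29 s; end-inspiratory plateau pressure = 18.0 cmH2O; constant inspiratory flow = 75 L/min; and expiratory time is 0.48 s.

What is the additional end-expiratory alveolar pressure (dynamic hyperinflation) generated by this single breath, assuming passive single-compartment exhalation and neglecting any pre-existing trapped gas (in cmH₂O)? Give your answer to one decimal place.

1.8

Flow: 75 L/min ÷ 60 = 1.25 L/s.
Vt = flow × Ti = 1.25 L/s × 0.29 s × 1000 mL/L = 362.5 mL.
R = (PIP − Pplat)/V̇ = (28.6 − 18.0) / 1.25 = 10.6/1.25 = 8.48 cmH2O·s/L.
C = Vt/(Pplat − PEEP) = 362.5 / (18.0 − 6) = 362.5/12.0 = 30.208 mL/cmH2O.
τ = R × C = 8.48 × 0.03021 L/cmH2O = 0.2562 s.
Fraction remaining = e^(−Te/τ) = e^(−0.48/0.2562) = 0.1536; trapped volume = 362.5 × 0.1536 = 55.68 mL.
Additional alveolar pressure from trapping ≈ V_trapped / C = 55.68 / 30.208 = 1.843 cmH2O.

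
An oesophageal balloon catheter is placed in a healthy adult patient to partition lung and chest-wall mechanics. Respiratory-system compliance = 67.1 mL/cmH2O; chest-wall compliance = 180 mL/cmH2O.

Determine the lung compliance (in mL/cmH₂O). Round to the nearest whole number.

107

1/CL = 1/Crs − 1/Ccw.
1/CL = 1/67.1 − 1/180 = 0.009348.
CL = 106.97 mL/cmH2O.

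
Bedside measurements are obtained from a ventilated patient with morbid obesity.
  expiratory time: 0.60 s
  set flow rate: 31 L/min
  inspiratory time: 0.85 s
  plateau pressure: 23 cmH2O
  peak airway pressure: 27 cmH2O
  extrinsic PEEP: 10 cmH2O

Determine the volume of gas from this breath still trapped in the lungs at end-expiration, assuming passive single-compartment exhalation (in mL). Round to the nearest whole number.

44

Flow: 31 L/min ÷ 60 = 0.5167 L/s.
Vt = flow × Ti = 0.5167 L/s × 0.85 s × 1000 mL/L = 439.2 mL.
R = (PIP − Pplat)/V̇ = (27 − 23) / 0.5167 = 4.0/0.5167 = 7.741 cmH2O·s/L.
C = Vt/(Pplat − PEEP) = 439.2 / (23 − 10) = 439.2/13.0 = 33.785 mL/cmH2O.
τ = R × C = 7.741 × 0.03379 L/cmH2O = 0.2616 s.
Fraction remaining = e^(−Te/τ) = e^(−0.60/0.2616) = 0.1009.
Trapped volume = 439.2 × 0.1009 = 44.315 mL.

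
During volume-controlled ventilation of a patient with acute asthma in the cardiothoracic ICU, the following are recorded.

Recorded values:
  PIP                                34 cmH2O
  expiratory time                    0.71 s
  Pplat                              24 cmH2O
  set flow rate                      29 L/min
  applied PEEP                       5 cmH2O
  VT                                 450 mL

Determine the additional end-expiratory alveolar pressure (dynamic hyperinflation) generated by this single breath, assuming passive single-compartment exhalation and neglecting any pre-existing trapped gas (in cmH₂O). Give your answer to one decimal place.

4.5

Flow: 29 L/min ÷ 60 = 0.4833 L/s.
R = (PIP − Pplat)/V̇ = (34 − 24) / 0.4833 = 10.0/0.4833 = 20.691 cmH2O·s/L.
C = Vt/(Pplat − PEEP) = 450.0 / (24 − 5) = 450.0/19.0 = 23.684 mL/cmH2O.
τ = R × C = 20.691 × 0.02368 L/cmH2O = 0.49 s.
Fraction remaining = e^(−Te/τ) = e^(−0.71/0.49) = 0.2348; trapped volume = 450.0 × 0.2348 = 105.66 mL.
Additional alveolar pressure from trapping ≈ V_trapped / C = 105.66 / 23.684 = 4.461 cmH2O.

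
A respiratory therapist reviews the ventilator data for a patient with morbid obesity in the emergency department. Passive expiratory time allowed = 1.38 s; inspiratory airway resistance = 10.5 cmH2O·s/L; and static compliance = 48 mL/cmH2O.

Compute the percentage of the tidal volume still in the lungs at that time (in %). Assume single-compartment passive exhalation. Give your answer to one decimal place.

6.5

τ = R × C = 10.5 × 48 mL/cmH2O = 10.5 × 0.048 L/cmH2O = 0.504 s.
Passive exhalation: V(t)/V₀ = e^(−t/τ) = e^(−1.38/0.504) = 0.06469.
Fraction remaining = 0.06469 → 6.469%.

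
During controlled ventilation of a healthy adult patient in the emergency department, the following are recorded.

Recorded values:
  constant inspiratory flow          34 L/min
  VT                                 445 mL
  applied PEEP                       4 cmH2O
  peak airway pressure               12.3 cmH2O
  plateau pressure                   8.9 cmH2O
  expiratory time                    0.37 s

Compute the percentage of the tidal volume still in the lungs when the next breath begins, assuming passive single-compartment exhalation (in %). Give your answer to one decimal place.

Flow: 34 L/min ÷ 60 = 0.5667 L/s.
R = (PIP − Pplat)/V̇ = (12.3 − 8.9) / 0.5667 = 3.4/0.5667 = 6.0 cmH2O·s/L.
C = Vt/(Pplat − PEEP) = 445.0 / (8.9 − 4) = 445.0/4.9 = 90.816 mL/cmH2O.
τ = R × C = 6.0 × 0.09082 L/cmH2O = 0.5449 s.
Fraction remaining at end-expiration = e^(−Te/τ) = e^(−0.37/0.5449) = 0.5071 → 50.71%.

50.7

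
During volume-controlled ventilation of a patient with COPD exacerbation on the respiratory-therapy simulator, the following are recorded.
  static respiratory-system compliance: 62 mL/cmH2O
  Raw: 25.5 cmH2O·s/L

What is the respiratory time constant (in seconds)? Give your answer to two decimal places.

1.58

τ = R × C = 25.5 × 62 mL/cmH2O = 25.5 × 0.062 L/cmH2O = 1.581 s.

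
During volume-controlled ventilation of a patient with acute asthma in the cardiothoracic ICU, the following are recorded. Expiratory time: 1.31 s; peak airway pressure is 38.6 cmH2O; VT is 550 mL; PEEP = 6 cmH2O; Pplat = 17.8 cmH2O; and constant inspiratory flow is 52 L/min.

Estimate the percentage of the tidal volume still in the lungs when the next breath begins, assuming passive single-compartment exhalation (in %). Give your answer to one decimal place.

31.0

Flow: 52 L/min ÷ 60 = 0.8667 L/s.
R = (PIP − Pplat)/V̇ = (38.6 − 17.8) / 0.8667 = 20.8/0.8667 = 23.999 cmH2O·s/L.
C = Vt/(Pplat − PEEP) = 550.0 / (17.8 − 6) = 550.0/11.8 = 46.61 mL/cmH2O.
τ = R × C = 23.999 × 0.04661 L/cmH2O = 1.119 s.
Fraction remaining at end-expiration = e^(−Te/τ) = e^(−1.31/1.119) = 0.3102 → 31.02%.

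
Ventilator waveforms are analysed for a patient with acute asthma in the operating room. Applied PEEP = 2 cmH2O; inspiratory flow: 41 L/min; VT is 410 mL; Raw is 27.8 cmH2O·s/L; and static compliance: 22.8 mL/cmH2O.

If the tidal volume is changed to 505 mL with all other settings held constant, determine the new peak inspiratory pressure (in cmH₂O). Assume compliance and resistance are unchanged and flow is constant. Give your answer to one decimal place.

43.1

Flow: 41 L/min ÷ 60 = 0.6833 L/s.
PIP = Vt/C + R·V̇ + PEEP (constant-flow equation of motion).
Only the elastic term changes: ΔPIP = ΔVt / C = (505 − 410) / 22.8 = 4.167 cmH2O.
Original PIP = 410/22.8 + 27.8×0.6833 + 2 = 38.978 cmH2O; new PIP = 38.978 + (4.167) = 43.145 cmH2O.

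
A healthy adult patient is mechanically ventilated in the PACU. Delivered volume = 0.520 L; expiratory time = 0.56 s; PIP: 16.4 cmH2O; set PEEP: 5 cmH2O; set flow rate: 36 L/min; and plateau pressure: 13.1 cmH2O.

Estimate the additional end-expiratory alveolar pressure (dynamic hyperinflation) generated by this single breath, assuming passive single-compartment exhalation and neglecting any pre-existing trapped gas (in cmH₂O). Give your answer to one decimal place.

Flow: 36 L/min ÷ 60 = 0.6 L/s.
R = (PIP − Pplat)/V̇ = (16.4 − 13.1) / 0.6 = 3.3/0.6 = 5.5 cmH2O·s/L.
C = Vt/(Pplat − PEEP) = 520.0 / (13.1 − 5) = 520.0/8.1 = 64.198 mL/cmH2O.
τ = R × C = 5.5 × 0.0642 L/cmH2O = 0.3531 s.
Fraction remaining = e^(−Te/τ) = e^(−0.56/0.3531) = 0.2048; trapped volume = 520.0 × 0.2048 = 106.5 mL.
Additional alveolar pressure from trapping ≈ V_trapped / C = 106.5 / 64.198 = 1.659 cmH2O.

1.7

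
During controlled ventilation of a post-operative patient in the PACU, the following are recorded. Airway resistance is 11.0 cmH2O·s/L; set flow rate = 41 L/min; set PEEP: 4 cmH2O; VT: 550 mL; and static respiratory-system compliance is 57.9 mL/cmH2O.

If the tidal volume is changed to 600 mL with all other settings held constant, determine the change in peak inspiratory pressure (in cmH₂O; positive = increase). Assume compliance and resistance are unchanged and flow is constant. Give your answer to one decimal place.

PIP = Vt/C + R·V̇ + PEEP (constant-flow equation of motion).
Only the elastic term changes: ΔPIP = ΔVt / C = (600 − 550) / 57.9 = 0.8636 cmH2O.

0.9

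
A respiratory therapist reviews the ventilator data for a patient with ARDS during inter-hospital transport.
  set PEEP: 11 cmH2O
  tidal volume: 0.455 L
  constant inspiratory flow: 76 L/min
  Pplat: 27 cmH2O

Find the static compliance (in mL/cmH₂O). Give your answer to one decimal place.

Cstat = Vt / (Pplat − PEEP) = 455 / (27 − 11) = 455 / 16.0 = 28.438 mL/cmH2O.

28.4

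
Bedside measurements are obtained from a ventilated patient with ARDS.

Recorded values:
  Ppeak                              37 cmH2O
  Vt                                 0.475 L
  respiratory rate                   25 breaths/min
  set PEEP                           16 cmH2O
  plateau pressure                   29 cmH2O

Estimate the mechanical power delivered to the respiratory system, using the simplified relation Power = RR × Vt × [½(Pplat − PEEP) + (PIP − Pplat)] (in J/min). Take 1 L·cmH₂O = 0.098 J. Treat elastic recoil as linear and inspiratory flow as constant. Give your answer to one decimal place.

16.9

Per-breath work = Vt × [½(Pplat−PEEP) + (PIP−Pplat)] = 0.475 × [0.5×13.0 + 8.0] = 0.475 × 14.5 = 6.888 L·cmH2O.
Power = 25 × 6.888 = 172.2 L·cmH2O/min.
× 0.098 J/(L·cmH2O) → 16.876 J/min.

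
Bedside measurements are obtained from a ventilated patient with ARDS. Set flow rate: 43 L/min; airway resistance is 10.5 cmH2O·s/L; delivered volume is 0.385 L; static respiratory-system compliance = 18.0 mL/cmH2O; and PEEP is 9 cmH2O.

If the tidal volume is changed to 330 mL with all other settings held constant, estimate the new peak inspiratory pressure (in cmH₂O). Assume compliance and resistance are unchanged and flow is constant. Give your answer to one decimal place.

Flow: 43 L/min ÷ 60 = 0.7167 L/s.
PIP = Vt/C + R·V̇ + PEEP (constant-flow equation of motion).
Only the elastic term changes: ΔPIP = ΔVt / C = (330 − 385) / 18.0 = -3.056 cmH2O.
Original PIP = 385/18.0 + 10.5×0.7167 + 9 = 37.914 cmH2O; new PIP = 37.914 + (-3.056) = 34.858 cmH2O.

34.9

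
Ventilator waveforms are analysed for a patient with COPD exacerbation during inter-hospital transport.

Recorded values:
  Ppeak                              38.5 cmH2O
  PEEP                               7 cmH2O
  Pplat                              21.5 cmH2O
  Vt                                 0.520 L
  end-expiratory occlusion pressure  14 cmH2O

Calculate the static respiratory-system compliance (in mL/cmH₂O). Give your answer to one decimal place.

69.3

End-expiratory occlusion gives total PEEP = 14 cmH2O (intrinsic PEEP = 14 − 7 = 7). Use total PEEP for the elastic gradient.
Cstat = Vt / (Pplat − PEEPtotal) = 520 / (21.5 − 14) = 520 / 7.5 = 69.333 mL/cmH2O.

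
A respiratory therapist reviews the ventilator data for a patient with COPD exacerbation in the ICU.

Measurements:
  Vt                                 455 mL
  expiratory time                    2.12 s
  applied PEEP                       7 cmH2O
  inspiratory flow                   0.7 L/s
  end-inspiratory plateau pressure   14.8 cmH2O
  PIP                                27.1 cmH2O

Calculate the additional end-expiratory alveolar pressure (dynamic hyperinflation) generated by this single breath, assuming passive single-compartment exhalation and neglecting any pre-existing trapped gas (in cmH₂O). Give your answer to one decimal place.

R = (PIP − Pplat)/V̇ = (27.1 − 14.8) / 0.7 = 12.3/0.7 = 17.571 cmH2O·s/L.
C = Vt/(Pplat − PEEP) = 455.0 / (14.8 − 7) = 455.0/7.8 = 58.333 mL/cmH2O.
τ = R × C = 17.571 × 0.05833 L/cmH2O = 1.025 s.
Fraction remaining = e^(−Te/τ) = e^(−2.12/1.025) = 0.1264; trapped volume = 455.0 × 0.1264 = 57.512 mL.
Additional alveolar pressure from trapping ≈ V_trapped / C = 57.512 / 58.333 = 0.9859 cmH2O.

1.0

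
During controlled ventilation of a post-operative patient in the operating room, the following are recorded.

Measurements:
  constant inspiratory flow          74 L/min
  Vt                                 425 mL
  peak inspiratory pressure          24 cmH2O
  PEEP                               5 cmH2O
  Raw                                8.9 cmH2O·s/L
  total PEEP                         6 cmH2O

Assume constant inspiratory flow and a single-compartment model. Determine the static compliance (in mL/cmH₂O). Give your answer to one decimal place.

60.5

Flow: 74 L/min ÷ 60 = 1.2333 L/s.
Total PEEP = 6 cmH2O (set 5 + intrinsic 1); this is the baseline alveolar pressure.
Equation of motion (constant flow): PIP = Vt/C + R·V̇ + PEEP.
Vt/C = PIP − R·V̇ − PEEP = 24 − 8.9×1.2333 − 6 = 24 − 10.976 − 6 = 7.024 cmH2O.
C = Vt / 7.024 = 425 / 7.024 = 60.507 mL/cmH2O.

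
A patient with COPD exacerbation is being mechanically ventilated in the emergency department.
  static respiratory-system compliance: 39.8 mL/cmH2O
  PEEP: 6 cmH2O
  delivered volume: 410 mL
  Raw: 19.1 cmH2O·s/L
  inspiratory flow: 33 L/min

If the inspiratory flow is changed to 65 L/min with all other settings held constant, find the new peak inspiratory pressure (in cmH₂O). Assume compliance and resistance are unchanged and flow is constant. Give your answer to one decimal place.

37.0

Flow: 33 L/min ÷ 60 = 0.55 L/s.
New flow: 65 L/min ÷ 60 = 1.0833 L/s.
PIP = Vt/C + R·V̇ + PEEP (constant-flow equation of motion).
Only the resistive term changes: ΔPIP = R × ΔV̇ = 19.1 × (1.0833 − 0.55) = 19.1 × 0.5333 = 10.186 cmH2O.
Original PIP = 410/39.8 + 19.1×0.55 + 6 = 26.807 cmH2O; new PIP = 26.807 + (10.186) = 36.993 cmH2O.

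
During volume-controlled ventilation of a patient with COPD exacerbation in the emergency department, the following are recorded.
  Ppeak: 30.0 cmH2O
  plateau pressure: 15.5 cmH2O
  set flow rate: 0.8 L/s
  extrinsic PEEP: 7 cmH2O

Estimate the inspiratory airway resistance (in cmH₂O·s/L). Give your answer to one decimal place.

18.1

Raw = (PIP − Pplat) / flow = (30.0 − 15.5) / 0.8 = 14.5 / 0.8 = 18.125 cmH2O·s/L.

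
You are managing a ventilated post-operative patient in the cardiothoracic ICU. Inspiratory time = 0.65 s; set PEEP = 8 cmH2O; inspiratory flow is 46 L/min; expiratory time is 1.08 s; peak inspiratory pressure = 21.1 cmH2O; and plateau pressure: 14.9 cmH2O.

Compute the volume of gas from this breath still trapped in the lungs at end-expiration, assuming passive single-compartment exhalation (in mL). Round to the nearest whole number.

78

Flow: 46 L/min ÷ 60 = 0.7667 L/s.
Vt = flow × Ti = 0.7667 L/s × 0.65 s × 1000 mL/L = 498.36 mL.
R = (PIP − Pplat)/V̇ = (21.1 − 14.9) / 0.7667 = 6.2/0.7667 = 8.087 cmH2O·s/L.
C = Vt/(Pplat − PEEP) = 498.36 / (14.9 − 8) = 498.36/6.9 = 72.226 mL/cmH2O.
τ = R × C = 8.087 × 0.07223 L/cmH2O = 0.5841 s.
Fraction remaining = e^(−Te/τ) = e^(−1.08/0.5841) = 0.1574.
Trapped volume = 498.36 × 0.1574 = 78.442 mL.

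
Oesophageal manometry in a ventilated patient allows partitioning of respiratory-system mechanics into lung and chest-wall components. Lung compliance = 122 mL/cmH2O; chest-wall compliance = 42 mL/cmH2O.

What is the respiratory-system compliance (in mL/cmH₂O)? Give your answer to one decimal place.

31.2

Lung and chest wall are elastances in series: 1/Crs = 1/CL + 1/Ccw.
1/Crs = 1/122 + 1/42 = 0.03201.
Crs = 31.24 mL/cmH2O.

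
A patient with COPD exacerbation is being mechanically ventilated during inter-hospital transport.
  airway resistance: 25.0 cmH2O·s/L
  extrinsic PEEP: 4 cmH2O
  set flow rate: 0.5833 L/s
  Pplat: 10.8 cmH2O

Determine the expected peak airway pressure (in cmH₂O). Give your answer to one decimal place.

PIP = Pplat + Raw × flow = 10.8 + 25.0 × 0.5833 = 10.8 + 14.583 = 25.383 cmH2O.

25.4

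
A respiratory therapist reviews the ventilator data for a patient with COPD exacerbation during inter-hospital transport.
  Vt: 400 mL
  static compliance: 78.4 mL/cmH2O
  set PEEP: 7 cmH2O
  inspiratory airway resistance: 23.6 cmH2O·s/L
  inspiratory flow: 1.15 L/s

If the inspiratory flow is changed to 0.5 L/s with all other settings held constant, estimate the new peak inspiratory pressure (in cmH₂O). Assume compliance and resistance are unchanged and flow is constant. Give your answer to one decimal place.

PIP = Vt/C + R·V̇ + PEEP (constant-flow equation of motion).
Only the resistive term changes: ΔPIP = R × ΔV̇ = 23.6 × (0.5 − 1.15) = 23.6 × -0.65 = -15.34 cmH2O.
Original PIP = 400/78.4 + 23.6×1.15 + 7 = 39.242 cmH2O; new PIP = 39.242 + (-15.34) = 23.902 cmH2O.

23.9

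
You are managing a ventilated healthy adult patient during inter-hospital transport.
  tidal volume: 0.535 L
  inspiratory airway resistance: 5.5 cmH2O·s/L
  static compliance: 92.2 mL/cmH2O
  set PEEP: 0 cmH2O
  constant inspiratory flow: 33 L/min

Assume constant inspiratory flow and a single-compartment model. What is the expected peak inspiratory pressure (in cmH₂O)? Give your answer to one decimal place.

8.8

Flow: 33 L/min ÷ 60 = 0.55 L/s.
Equation of motion (constant flow): PIP = Vt/C + R·V̇ + PEEP.
PIP = 535/92.2 + 5.5×0.55 + 0 = 5.803 + 3.025 + 0 = 8.828 cmH2O.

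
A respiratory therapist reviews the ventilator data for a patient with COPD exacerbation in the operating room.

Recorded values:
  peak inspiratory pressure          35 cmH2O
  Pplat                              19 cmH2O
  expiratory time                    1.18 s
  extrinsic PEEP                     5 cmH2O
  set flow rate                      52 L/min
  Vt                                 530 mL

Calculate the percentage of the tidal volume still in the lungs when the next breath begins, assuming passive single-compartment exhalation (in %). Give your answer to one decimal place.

Flow: 52 L/min ÷ 60 = 0.8667 L/s.
R = (PIP − Pplat)/V̇ = (35 − 19) / 0.8667 = 16.0/0.8667 = 18.461 cmH2O·s/L.
C = Vt/(Pplat − PEEP) = 530.0 / (19 − 5) = 530.0/14.0 = 37.857 mL/cmH2O.
τ = R × C = 18.461 × 0.03786 L/cmH2O = 0.6989 s.
Fraction remaining at end-expiration = e^(−Te/τ) = e^(−1.18/0.6989) = 0.1848 → 18.48%.

18.5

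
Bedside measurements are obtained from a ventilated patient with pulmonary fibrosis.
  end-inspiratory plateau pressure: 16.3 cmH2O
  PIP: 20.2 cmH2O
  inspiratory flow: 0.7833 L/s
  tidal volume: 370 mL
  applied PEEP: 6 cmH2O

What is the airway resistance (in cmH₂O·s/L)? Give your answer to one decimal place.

Raw = (PIP − Pplat) / flow = (20.2 − 16.3) / 0.7833 = 3.9 / 0.7833 = 4.979 cmH2O·s/L.

5.0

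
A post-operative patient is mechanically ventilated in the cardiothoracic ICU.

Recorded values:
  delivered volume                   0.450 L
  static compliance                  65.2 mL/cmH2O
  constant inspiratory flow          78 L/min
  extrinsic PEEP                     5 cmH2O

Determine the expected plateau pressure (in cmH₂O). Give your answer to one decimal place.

Pplat = PEEP + Vt / Cstat = 5 + 450 / 65.2 = 5 + 6.902 = 11.902 cmH2O.

11.9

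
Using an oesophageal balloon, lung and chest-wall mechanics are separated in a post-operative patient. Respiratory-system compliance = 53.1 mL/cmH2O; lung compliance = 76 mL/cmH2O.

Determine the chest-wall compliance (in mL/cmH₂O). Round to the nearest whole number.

176

1/Ccw = 1/Crs − 1/CL.
1/Ccw = 1/53.1 − 1/76 = 0.005674.
Ccw = 176.24 mL/cmH2O.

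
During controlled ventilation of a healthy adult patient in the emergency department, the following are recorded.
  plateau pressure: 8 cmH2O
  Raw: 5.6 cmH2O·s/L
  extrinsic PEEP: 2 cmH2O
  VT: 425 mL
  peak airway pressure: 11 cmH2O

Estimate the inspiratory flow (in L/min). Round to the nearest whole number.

flow = (PIP − Pplat) / Raw = (11 − 8) / 5.6 = 0.5357 L/s × 60 = 32.142 L/min.

32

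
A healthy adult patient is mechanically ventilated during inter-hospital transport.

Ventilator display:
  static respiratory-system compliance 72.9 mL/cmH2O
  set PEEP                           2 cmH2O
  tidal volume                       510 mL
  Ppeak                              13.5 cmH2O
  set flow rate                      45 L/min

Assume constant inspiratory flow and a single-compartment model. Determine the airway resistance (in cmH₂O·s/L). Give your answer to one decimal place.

Flow: 45 L/min ÷ 60 = 0.75 L/s.
Equation of motion (constant flow): PIP = Vt/C + R·V̇ + PEEP.
R·V̇ = PIP − Vt/C − PEEP = 13.5 − 510/72.9 − 2 = 13.5 − 6.996 − 2 = 4.504 cmH2O.
R = 4.504 / 0.75 = 6.005 cmH2O·s/L.

6.0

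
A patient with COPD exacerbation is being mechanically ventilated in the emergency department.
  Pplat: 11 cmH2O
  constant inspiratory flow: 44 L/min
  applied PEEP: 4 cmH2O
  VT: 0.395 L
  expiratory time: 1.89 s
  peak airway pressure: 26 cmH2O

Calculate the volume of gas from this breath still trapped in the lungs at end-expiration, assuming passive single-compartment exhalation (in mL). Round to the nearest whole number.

77

Flow: 44 L/min ÷ 60 = 0.7333 L/s.
R = (PIP − Pplat)/V̇ = (26 − 11) / 0.7333 = 15.0/0.7333 = 20.455 cmH2O·s/L.
C = Vt/(Pplat − PEEP) = 395.0 / (11 − 4) = 395.0/7.0 = 56.429 mL/cmH2O.
τ = R × C = 20.455 × 0.05643 L/cmH2O = 1.154 s.
Fraction remaining = e^(−Te/τ) = e^(−1.89/1.154) = 0.1944.
Trapped volume = 395.0 × 0.1944 = 76.788 mL.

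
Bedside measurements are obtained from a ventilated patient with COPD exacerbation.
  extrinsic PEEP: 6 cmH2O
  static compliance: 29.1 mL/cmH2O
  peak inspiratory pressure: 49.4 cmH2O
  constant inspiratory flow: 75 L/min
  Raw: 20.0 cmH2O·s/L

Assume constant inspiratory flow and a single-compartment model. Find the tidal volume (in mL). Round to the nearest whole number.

535

Flow: 75 L/min ÷ 60 = 1.25 L/s.
Equation of motion (constant flow): PIP = Vt/C + R·V̇ + PEEP.
Vt/C = PIP − R·V̇ − PEEP = 49.4 − 25.0 − 6 = 18.4 cmH2O.
Vt = C × 18.4 = 29.1 × 18.4 = 535.44 mL.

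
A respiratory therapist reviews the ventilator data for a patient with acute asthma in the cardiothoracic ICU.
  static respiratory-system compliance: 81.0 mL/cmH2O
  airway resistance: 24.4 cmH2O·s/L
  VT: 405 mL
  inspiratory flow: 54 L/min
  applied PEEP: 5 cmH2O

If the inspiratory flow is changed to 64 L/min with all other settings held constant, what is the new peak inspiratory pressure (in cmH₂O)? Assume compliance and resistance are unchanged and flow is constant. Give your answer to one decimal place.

Flow: 54 L/min ÷ 60 = 0.9 L/s.
New flow: 64 L/min ÷ 60 = 1.0667 L/s.
PIP = Vt/C + R·V̇ + PEEP (constant-flow equation of motion).
Only the resistive term changes: ΔPIP = R × ΔV̇ = 24.4 × (1.0667 − 0.9) = 24.4 × 0.1667 = 4.067 cmH2O.
Original PIP = 405/81.0 + 24.4×0.9 + 5 = 31.96 cmH2O; new PIP = 31.96 + (4.067) = 36.027 cmH2O.

36.0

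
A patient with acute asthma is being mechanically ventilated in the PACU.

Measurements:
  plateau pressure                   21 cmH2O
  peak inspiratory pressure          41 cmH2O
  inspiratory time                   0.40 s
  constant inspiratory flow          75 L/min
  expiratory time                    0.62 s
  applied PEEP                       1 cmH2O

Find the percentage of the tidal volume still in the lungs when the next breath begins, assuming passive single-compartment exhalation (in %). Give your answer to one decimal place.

Flow: 75 L/min ÷ 60 = 1.25 L/s.
Vt = flow × Ti = 1.25 L/s × 0.40 s × 1000 mL/L = 500.0 mL.
R = (PIP − Pplat)/V̇ = (41 − 21) / 1.25 = 20.0/1.25 = 16.0 cmH2O·s/L.
C = Vt/(Pplat − PEEP) = 500.0 / (21 − 1) = 500.0/20.0 = 25.0 mL/cmH2O.
τ = R × C = 16.0 × 0.025 L/cmH2O = 0.4 s.
Fraction remaining at end-expiration = e^(−Te/τ) = e^(−0.62/0.4) = 0.2122 → 21.22%.

21.2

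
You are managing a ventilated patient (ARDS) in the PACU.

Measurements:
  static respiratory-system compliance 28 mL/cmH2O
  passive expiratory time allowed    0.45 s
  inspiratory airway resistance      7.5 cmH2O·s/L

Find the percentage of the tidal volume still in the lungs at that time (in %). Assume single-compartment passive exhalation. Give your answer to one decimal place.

11.7

τ = R × C = 7.5 × 28 mL/cmH2O = 7.5 × 0.028 L/cmH2O = 0.21 s.
Passive exhalation: V(t)/V₀ = e^(−t/τ) = e^(−0.45/0.21) = 0.1173.
Fraction remaining = 0.1173 → 11.73%.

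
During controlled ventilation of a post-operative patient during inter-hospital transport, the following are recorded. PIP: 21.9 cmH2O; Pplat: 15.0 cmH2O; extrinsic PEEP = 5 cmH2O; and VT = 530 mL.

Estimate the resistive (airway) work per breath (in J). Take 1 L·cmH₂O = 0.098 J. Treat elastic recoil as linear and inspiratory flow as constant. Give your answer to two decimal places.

With constant inspiratory flow the resistive pressure is constant at PIP − Pplat = 21.9 − 15.0 = 6.9 cmH2O, so resistive work = 6.9 × 0.530 = 3.657 L·cmH2O.
× 0.098 J/(L·cmH2O) → 0.3584 J.

0.36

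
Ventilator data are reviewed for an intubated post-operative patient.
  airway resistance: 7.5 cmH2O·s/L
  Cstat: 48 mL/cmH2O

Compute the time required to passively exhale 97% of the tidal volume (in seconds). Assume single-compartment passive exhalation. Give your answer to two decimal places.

τ = R × C = 7.5 × 48 mL/cmH2O = 7.5 × 0.048 L/cmH2O = 0.36 s.
Exhaled fraction f = 1 − e^(−t/τ) → t = −τ·ln(1 − f) = −0.36·ln(0.03) = 1.262 s.

1.26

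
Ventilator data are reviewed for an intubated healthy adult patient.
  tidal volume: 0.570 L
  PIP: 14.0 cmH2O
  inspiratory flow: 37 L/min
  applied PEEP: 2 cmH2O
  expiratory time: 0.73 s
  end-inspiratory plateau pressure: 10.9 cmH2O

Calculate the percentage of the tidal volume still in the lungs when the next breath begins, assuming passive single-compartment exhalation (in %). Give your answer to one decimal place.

Flow: 37 L/min ÷ 60 = 0.6167 L/s.
R = (PIP − Pplat)/V̇ = (14.0 − 10.9) / 0.6167 = 3.1/0.6167 = 5.027 cmH2O·s/L.
C = Vt/(Pplat − PEEP) = 570.0 / (10.9 − 2) = 570.0/8.9 = 64.045 mL/cmH2O.
τ = R × C = 5.027 × 0.06405 L/cmH2O = 0.322 s.
Fraction remaining at end-expiration = e^(−Te/τ) = e^(−0.73/0.322) = 0.1036 → 10.36%.

10.4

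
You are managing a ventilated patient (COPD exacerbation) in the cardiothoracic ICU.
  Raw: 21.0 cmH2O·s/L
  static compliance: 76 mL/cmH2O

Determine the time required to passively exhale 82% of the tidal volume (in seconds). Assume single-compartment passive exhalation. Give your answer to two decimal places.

2.74

τ = R × C = 21.0 × 76 mL/cmH2O = 21.0 × 0.076 L/cmH2O = 1.596 s.
Exhaled fraction f = 1 − e^(−t/τ) → t = −τ·ln(1 − f) = −1.596·ln(0.18) = 2.737 s.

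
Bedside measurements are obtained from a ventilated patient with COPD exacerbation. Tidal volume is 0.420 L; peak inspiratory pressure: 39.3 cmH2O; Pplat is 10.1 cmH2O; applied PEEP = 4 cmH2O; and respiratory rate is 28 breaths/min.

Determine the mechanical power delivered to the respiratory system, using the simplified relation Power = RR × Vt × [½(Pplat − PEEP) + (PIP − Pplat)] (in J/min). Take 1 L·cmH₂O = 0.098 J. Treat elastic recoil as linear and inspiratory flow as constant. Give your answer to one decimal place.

37.2

Per-breath work = Vt × [½(Pplat−PEEP) + (PIP−Pplat)] = 0.420 × [0.5×6.1 + 29.2] = 0.420 × 32.25 = 13.545 L·cmH2O.
Power = 28 × 13.545 = 379.26 L·cmH2O/min.
× 0.098 J/(L·cmH2O) → 37.167 J/min.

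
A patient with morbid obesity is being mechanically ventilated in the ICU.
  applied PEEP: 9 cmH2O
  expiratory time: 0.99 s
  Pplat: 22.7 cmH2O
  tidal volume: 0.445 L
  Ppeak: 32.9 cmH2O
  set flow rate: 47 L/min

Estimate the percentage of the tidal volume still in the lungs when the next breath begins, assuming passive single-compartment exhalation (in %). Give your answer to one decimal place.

Flow: 47 L/min ÷ 60 = 0.7833 L/s.
R = (PIP − Pplat)/V̇ = (32.9 − 22.7) / 0.7833 = 10.2/0.7833 = 13.022 cmH2O·s/L.
C = Vt/(Pplat − PEEP) = 445.0 / (22.7 − 9) = 445.0/13.7 = 32.482 mL/cmH2O.
τ = R × C = 13.022 × 0.03248 L/cmH2O = 0.423 s.
Fraction remaining at end-expiration = e^(−Te/τ) = e^(−0.99/0.423) = 0.09629 → 9.629%.

9.6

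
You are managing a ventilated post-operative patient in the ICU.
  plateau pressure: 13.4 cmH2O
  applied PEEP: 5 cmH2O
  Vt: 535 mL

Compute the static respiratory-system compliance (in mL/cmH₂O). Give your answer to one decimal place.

Cstat = Vt / (Pplat − PEEP) = 535 / (13.4 − 5) = 535 / 8.4 = 63.69 mL/cmH2O.

63.7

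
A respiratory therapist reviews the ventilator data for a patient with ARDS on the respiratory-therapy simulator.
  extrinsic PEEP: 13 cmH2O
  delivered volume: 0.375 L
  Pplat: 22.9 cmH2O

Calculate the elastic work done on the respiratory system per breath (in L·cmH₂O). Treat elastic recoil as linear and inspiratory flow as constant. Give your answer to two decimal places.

1.86

Elastic work ≈ ½ × (Pplat − PEEP) × Vt = 0.5 × (22.9 − 13) × 0.375 L = 0.5 × 9.9 × 0.375 = 1.856 L·cmH2O.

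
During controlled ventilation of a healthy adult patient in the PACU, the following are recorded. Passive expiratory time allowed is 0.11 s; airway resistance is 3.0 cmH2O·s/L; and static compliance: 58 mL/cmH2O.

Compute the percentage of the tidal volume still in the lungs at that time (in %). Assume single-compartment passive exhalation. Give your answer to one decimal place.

τ = R × C = 3.0 × 58 mL/cmH2O = 3.0 × 0.058 L/cmH2O = 0.174 s.
Passive exhalation: V(t)/V₀ = e^(−t/τ) = e^(−0.11/0.174) = 0.5314.
Fraction remaining = 0.5314 → 53.14%.

53.1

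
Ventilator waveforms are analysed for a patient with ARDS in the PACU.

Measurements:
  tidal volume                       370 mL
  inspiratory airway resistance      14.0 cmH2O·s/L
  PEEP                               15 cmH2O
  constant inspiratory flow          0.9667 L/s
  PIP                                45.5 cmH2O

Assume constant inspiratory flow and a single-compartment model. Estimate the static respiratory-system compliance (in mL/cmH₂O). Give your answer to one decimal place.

21.8

Equation of motion (constant flow): PIP = Vt/C + R·V̇ + PEEP.
Vt/C = PIP − R·V̇ − PEEP = 45.5 − 14.0×0.9667 − 15 = 45.5 − 13.534 − 15 = 16.966 cmH2O.
C = Vt / 16.966 = 370 / 16.966 = 21.808 mL/cmH2O.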